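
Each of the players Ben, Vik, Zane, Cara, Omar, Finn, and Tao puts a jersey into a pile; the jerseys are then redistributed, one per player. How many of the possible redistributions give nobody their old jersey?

Count assignments avoiding every fixed point. For any j of the 7 players fixed to their old jersey, the other 7−j can be arranged in (7−j)! ways.
By inclusion–exclusion this is Σ_{j=0}^{7} (−1)^j C(7,j)·(7−j)!.
Computing: 5040 − 5040 + 2520 − 840 + 210 − 42 + 7 − 1 = 1854.

1854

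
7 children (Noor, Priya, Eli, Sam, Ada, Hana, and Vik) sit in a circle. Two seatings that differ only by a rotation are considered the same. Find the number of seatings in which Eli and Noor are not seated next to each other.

All circular seatings of 7 people number (6)! = 720.
Those with Eli next to Noor: fuse the pair into one unit and seat 6 units around a circle — 2·(5)! = 240.
Subtracting, 720 − 240 = 480.

480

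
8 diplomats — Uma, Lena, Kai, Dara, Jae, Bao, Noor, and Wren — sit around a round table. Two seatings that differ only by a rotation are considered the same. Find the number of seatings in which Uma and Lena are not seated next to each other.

3600

All circular seatings of 8 people number (7)! = 5040.
Seatings with Uma beside Lena: treat them as a block with 2 internal orders, giving 2 × (6)! = 1440.
Subtracting, 5040 − 1440 = 3600.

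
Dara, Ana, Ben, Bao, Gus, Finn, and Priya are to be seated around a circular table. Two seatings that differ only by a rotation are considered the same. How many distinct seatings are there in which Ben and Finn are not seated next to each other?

480

All circular seatings of 7 people number (6)! = 720.
Seatings with Ben beside Finn: treat them as a block with 2 internal orders, giving 2 × (5)! = 240.
Subtracting, 720 − 240 = 480.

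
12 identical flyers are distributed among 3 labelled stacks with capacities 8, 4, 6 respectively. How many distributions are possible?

25

Without the upper bounds there are C(14,2) = 91 ways to split 12 among 3 stacks.
Subtract solutions that violate a single cap (substitute x_i' = x_i − (cap_i+1)): x_1 ≥ 9 gives C(5,2) = 10; x_2 ≥ 5 gives C(9,2) = 36; x_3 ≥ 7 gives C(7,2) = 21. Together 67.
Add back pairs where two caps are both exceeded: 0 + 0 + 1 = 1.
By inclusion–exclusion the count is 91 − 67 + 1 = 25.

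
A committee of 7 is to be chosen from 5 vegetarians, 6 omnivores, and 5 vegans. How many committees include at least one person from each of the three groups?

Total 7-person selections from all 16: C(16,7) = 11440.
Selections missing a whole group: no vegetarians → C(11,7) = 330; no omnivores → C(10,7) = 120; no vegans → C(11,7) = 330.
Add back selections omitting two groups (i.e. drawn from a single group): C(5,7) + C(6,7) + C(5,7) = 0.
By inclusion–exclusion: 11440 − 780 + 0 = 10660.

10660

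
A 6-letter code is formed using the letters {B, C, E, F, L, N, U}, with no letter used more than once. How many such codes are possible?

With no repetition, fill the 6 letters in order: 7 choices, then 6, down to 2.
That product is 7 × 6 × 5 × 4 × 3 × 2 = 5040.

5040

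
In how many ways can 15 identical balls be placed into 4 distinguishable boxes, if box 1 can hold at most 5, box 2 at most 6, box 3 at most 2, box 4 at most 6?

Ignoring the caps, the number of non-negative solutions to x_1+…+x_4 = 15 is C(18,3) = 816.
Subtract solutions that violate a single cap (substitute x_i' = x_i − (cap_i+1)): x_1 ≥ 6 gives C(12,3) = 220; x_2 ≥ 7 gives C(11,3) = 165; x_3 ≥ 3 gives C(15,3) = 455; x_4 ≥ 7 gives C(11,3) = 165. Together 1005.
Add back pairs where two caps are both exceeded: 10 + 84 + 10 + 56 + 4 + 56 = 220.
By inclusion–exclusion the count is 816 − 1005 + 220 = 31.

31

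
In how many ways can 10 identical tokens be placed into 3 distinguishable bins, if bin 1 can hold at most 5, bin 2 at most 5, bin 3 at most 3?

10

Ignoring the caps, the number of non-negative solutions to x_1+…+x_3 = 10 is C(12,2) = 66.
Subtract solutions that violate a single cap (substitute x_i' = x_i − (cap_i+1)): x_1 ≥ 6 gives C(6,2) = 15; x_2 ≥ 6 gives C(6,2) = 15; x_3 ≥ 4 gives C(8,2) = 28. Together 58.
Add back pairs where two caps are both exceeded: 0 + 1 + 1 = 2.
By inclusion–exclusion the count is 66 − 58 + 2 = 10.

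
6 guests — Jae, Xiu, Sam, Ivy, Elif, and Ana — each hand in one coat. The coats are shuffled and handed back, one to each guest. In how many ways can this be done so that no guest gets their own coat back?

265

Let Aᵢ be the assignments in which guest i gets their own coat. We want the size of the complement of A₁∪…∪A_6.
By inclusion–exclusion this is Σ_{j=0}^{6} (−1)^j C(6,j)·(6−j)!.
Computing: 720 − 720 + 360 − 120 + 30 − 6 + 1 = 265.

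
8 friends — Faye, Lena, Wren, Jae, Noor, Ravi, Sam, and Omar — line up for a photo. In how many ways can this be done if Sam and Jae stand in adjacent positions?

10080

Place the 6 others and the Sam-Jae pair as 7 objects in a line; the pair has 2 internal arrangements.
So the count is 2·(7)! = 10080.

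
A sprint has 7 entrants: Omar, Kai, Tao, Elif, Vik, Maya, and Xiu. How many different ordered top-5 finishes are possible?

2520

This is an ordered selection of 5 from 7: P(7,5).
That gives 7 × 6 × 5 × 4 × 3 = 2520.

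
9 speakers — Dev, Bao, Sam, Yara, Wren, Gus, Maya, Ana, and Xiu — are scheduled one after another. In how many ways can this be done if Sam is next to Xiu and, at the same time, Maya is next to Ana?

Treat {Sam,Xiu} as one block (2 orders) and {Maya,Ana} as another (2 orders).
That leaves 7 units to arrange: 2 × 2 × 7! = 4 × 5040 = 20160.

20160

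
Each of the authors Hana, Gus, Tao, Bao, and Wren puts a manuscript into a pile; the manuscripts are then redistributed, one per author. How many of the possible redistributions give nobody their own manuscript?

This is the derangement count D_5: permutations of 5 items with no fixed point.
By inclusion–exclusion this is Σ_{j=0}^{5} (−1)^j C(5,j)·(5−j)!.
Computing: 120 − 120 + 60 − 20 + 5 − 1 = 44.

44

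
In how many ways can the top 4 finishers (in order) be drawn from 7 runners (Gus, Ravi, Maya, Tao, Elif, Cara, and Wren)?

840

There are 7 choices for 1st place, 6 for 2nd, and so on down to 4 for position 4.
That gives 7 × 6 × 5 × 4 = 840.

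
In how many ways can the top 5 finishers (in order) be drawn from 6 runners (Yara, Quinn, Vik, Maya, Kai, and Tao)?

This is an ordered selection of 5 from 6: P(6,5).
That gives 6 × 5 × 4 × 3 × 2 = 720.

720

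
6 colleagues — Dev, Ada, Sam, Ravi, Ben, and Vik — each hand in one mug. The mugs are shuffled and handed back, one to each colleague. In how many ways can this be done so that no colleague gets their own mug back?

Count assignments avoiding every fixed point. For any j of the 6 colleagues fixed to their own mug, the other 6−j can be arranged in (6−j)! ways.
By inclusion–exclusion this is Σ_{j=0}^{6} (−1)^j C(6,j)·(6−j)!.
Computing: 720 − 720 + 360 − 120 + 30 − 6 + 1 = 265.

265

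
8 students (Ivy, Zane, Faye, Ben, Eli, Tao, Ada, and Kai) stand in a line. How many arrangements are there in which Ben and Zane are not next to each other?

Of the 8! = 40320 arrangements, those with Ben and Zane adjacent number 2 × 7! = 10080 (treat the pair as a block with 2 internal orders).
So 40320 − 10080 = 30240 arrangements keep them apart.

30240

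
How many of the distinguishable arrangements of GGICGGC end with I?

15

With the last slot taken by I, it remains to arrange the other 6 letters (GGCGGC).
Those 6 letters have C appearing twice and G appearing 4 times, giving (6)!/(4!·2!) = 15.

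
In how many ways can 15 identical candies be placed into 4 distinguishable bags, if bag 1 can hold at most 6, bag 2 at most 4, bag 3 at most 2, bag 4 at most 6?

19

Without the upper bounds there are C(18,3) = 816 ways to split 15 among 4 bags.
Subtract solutions that violate a single cap (substitute x_i' = x_i − (cap_i+1)): x_1 ≥ 7 gives C(11,3) = 165; x_2 ≥ 5 gives C(13,3) = 286; x_3 ≥ 3 gives C(15,3) = 455; x_4 ≥ 7 gives C(11,3) = 165. Together 1071.
Add back pairs where two caps are both exceeded: 20 + 56 + 4 + 120 + 20 + 56 = 276.
Subtract triples: 1 + 0 + 0 + 1 = 2.
By inclusion–exclusion the count is 816 − 1071 + 276 − 2 = 19.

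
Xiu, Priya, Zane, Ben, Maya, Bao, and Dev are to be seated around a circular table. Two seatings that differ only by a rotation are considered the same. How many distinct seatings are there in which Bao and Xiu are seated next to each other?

240

Treat {Bao, Xiu} as one unit (2 internal orders) and seat the resulting 6 units around the table: (5)! circular arrangements.
So 2 × (5)! = 2 × 120 = 240.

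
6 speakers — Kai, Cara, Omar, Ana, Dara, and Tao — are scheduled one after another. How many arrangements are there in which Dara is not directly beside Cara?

There are 6! = 720 arrangements in all. If Dara and Cara are adjacent, merging them into one block gives 2·(5)! = 240 arrangements.
So 720 − 240 = 480 arrangements keep them apart.

480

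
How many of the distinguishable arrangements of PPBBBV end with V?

With the last slot taken by V, it remains to arrange the other 5 letters (PPBBB).
Those 5 letters have B appearing 3 times and P appearing twice, giving (5)!/(3!·2!) = 10.

10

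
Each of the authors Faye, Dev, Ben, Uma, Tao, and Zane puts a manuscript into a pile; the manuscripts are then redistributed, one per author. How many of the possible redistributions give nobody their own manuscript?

265

This is the derangement count D_6: permutations of 6 items with no fixed point.
By inclusion–exclusion this is Σ_{j=0}^{6} (−1)^j C(6,j)·(6−j)!.
Computing: 720 − 720 + 360 − 120 + 30 − 6 + 1 = 265.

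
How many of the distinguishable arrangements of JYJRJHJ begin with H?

Fix H in the first position and arrange the remaining 6 letters.
Those 6 letters have J appearing 4 times, giving (6)!/(4!) = 30.

30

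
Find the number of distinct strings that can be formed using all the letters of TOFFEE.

Letter multiplicities in TOFFEE: E×2, F×2, O×1, T×1.
The number of distinct arrangements is 6!/(2!·2!) = 720/4 = 180.

180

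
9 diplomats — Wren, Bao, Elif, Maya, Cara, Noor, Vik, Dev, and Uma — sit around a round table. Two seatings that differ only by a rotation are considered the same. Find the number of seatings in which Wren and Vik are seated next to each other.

Treat {Wren, Vik} as one unit (2 internal orders) and seat the resulting 8 units around the table: (7)! circular arrangements.
So 2 × (7)! = 2 × 5040 = 10080.

10080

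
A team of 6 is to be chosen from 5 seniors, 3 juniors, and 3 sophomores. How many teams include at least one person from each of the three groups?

With no constraint there are C(11,6) = 462 possible selections.
Selections missing a whole group: no seniors → C(6,6) = 1; no juniors → C(8,6) = 28; no sophomores → C(8,6) = 28.
Add back selections omitting two groups (i.e. drawn from a single group): C(5,6) + C(3,6) + C(3,6) = 0.
By inclusion–exclusion: 462 − 57 + 0 = 405.

405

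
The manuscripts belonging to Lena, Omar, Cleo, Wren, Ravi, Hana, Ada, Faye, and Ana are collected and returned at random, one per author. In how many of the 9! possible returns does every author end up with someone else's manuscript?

Count assignments avoiding every fixed point. For any j of the 9 authors fixed to their own manuscript, the other 9−j can be arranged in (9−j)! ways.
By inclusion–exclusion this is Σ_{j=0}^{9} (−1)^j C(9,j)·(9−j)!.
Computing: 362880 − 362880 + 181440 − 60480 + 15120 − 3024 + 504 − 72 + 9 − 1 = 133496.

133496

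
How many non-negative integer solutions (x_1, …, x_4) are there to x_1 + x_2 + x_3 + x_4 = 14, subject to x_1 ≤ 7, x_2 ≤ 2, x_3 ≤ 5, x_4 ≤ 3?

19

By stars and bars, unrestricted non-negative solutions to x_1+…+x_4 = 14 number C(14+3,3) = 680.
Subtract solutions that violate a single cap (substitute x_i' = x_i − (cap_i+1)): x_1 ≥ 8 gives C(9,3) = 84; x_2 ≥ 3 gives C(14,3) = 364; x_3 ≥ 6 gives C(11,3) = 165; x_4 ≥ 4 gives C(13,3) = 286. Together 899.
Add back pairs where two caps are both exceeded: 20 + 1 + 10 + 56 + 120 + 35 = 242.
Subtract triples: 0 + 0 + 0 + 4 = 4.
By inclusion–exclusion the count is 680 − 899 + 242 − 4 = 19.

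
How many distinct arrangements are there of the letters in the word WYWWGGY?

210

WYWWGGY has 7 letters with G appearing twice, W appearing 3 times, and Y appearing twice.
Dividing 7! = 5040 by 3!·2!·2! = 24 for the repeated letters gives 210.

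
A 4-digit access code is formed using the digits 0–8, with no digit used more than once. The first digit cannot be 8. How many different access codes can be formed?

2688

The first digit has 9−1 = 8 choices (anything except 8).
The remaining 3 digits are filled from the other 8 symbols without repetition: 8 × 7 × 6 = 336.
Total: 8 × 336 = 2688.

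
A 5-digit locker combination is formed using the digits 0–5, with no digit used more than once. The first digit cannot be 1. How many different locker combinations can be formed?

The first digit has 6−1 = 5 choices (anything except 1).
The remaining 4 digits are filled from the other 5 symbols without repetition: 5 × 4 × 3 × 2 = 120.
Total: 5 × 120 = 600.

600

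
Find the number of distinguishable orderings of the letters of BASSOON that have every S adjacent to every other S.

360

Treat the 2 copies of S as a single block. The multiset to arrange is then {SS, A, B, N, O, O}, 6 items in all.
That gives (6)!/(2!) = 360 arrangements.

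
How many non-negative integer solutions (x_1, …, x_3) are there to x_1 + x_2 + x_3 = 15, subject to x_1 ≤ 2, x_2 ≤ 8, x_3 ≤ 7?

Ignoring the caps, the number of non-negative solutions to x_1+…+x_3 = 15 is C(17,2) = 136.
Subtract solutions that violate a single cap (substitute x_i' = x_i − (cap_i+1)): x_1 ≥ 3 gives C(14,2) = 91; x_2 ≥ 9 gives C(8,2) = 28; x_3 ≥ 8 gives C(9,2) = 36. Together 155.
Add back pairs where two caps are both exceeded: 10 + 15 + 0 = 25.
By inclusion–exclusion the count is 136 − 155 + 25 = 6.

6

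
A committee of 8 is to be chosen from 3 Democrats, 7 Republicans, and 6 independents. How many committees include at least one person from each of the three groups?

11529

Unrestricted: C(16,8) = 12870 ways to pick any 8 of the 16.
Selections missing a whole group: no Democrats → C(13,8) = 1287; no Republicans → C(9,8) = 9; no independents → C(10,8) = 45.
Add back selections omitting two groups (i.e. drawn from a single group): C(3,8) + C(7,8) + C(6,8) = 0.
By inclusion–exclusion: 12870 − 1341 + 0 = 11529.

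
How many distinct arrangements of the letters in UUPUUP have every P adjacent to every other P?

Treat the 2 copies of P as a single block. The multiset to arrange is then {PP, U, U, U, U}, 5 items in all.
That gives (5)!/(4!) = 5 arrangements.

5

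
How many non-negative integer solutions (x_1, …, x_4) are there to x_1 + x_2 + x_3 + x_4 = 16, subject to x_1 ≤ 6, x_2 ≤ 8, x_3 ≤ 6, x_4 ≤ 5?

Ignoring the caps, the number of non-negative solutions to x_1+…+x_4 = 16 is C(19,3) = 969.
Subtract solutions that violate a single cap (substitute x_i' = x_i − (cap_i+1)): x_1 ≥ 7 gives C(12,3) = 220; x_2 ≥ 9 gives C(10,3) = 120; x_3 ≥ 7 gives C(12,3) = 220; x_4 ≥ 6 gives C(13,3) = 286. Together 846.
Add back pairs where two caps are both exceeded: 1 + 10 + 20 + 1 + 4 + 20 = 56.
By inclusion–exclusion the count is 969 − 846 + 56 = 179.

179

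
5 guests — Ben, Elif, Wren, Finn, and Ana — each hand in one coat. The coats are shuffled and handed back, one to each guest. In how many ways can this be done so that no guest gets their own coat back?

This is the derangement count D_5: permutations of 5 items with no fixed point.
By inclusion–exclusion this is Σ_{j=0}^{5} (−1)^j C(5,j)·(5−j)!.
Computing: 120 − 120 + 60 − 20 + 5 − 1 = 44.

44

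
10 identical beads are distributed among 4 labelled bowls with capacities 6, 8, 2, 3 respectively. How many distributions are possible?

Ignoring the caps, the number of non-negative solutions to x_1+…+x_4 = 10 is C(13,3) = 286.
Subtract solutions that violate a single cap (substitute x_i' = x_i − (cap_i+1)): x_1 ≥ 7 gives C(6,3) = 20; x_2 ≥ 9 gives C(4,3) = 4; x_3 ≥ 3 gives C(10,3) = 120; x_4 ≥ 4 gives C(9,3) = 84. Together 228.
Add back pairs where two caps are both exceeded: 0 + 1 + 0 + 0 + 0 + 20 = 21.
By inclusion–exclusion the count is 286 − 228 + 21 = 79.

79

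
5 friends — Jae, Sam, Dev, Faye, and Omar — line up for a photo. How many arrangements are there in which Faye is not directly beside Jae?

72

There are 5! = 120 arrangements in all. If Faye and Jae are adjacent, merging them into one block gives 2·(4)! = 48 arrangements.
So 120 − 48 = 72 arrangements keep them apart.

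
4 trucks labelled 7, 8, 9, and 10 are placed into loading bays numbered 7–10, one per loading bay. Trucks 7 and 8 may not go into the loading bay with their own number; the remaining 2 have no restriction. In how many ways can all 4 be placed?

Let Aᵢ (for i ∈ {7, 8}) be the placements that put truck i in its forbidden loading bay. Any j of these fix j positions, leaving (4−j)! ways to fill the rest, and there are C(2,j) ways to pick which j.
By inclusion–exclusion, the number of valid placements is Σ_{j=0}^{2} (−1)^j C(2,j)·(4−j)!.
Computing: 24 − 12 + 2 = 14.

14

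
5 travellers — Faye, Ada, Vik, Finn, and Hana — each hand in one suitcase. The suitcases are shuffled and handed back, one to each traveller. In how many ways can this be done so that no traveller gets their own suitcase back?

Count assignments avoiding every fixed point. For any j of the 5 travellers fixed to their own suitcase, the other 5−j can be arranged in (5−j)! ways.
By inclusion–exclusion this is Σ_{j=0}^{5} (−1)^j C(5,j)·(5−j)!.
Computing: 120 − 120 + 60 − 20 + 5 − 1 = 44.

44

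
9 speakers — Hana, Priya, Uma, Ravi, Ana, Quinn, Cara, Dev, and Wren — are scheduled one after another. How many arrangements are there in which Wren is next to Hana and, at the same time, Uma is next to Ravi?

Treat {Wren,Hana} as one block (2 orders) and {Uma,Ravi} as another (2 orders).
That leaves 7 units to arrange: 2 × 2 × 7! = 4 × 5040 = 20160.

20160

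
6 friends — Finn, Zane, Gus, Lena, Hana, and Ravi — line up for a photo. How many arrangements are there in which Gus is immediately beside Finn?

240

Place the 4 others and the Gus-Finn pair as 5 objects in a line; the pair has 2 internal arrangements.
So the count is 2·(5)! = 240.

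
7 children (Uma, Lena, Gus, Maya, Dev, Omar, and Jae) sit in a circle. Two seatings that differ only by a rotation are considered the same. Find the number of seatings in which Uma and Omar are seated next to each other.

240

Treat {Uma, Omar} as one unit (2 internal orders) and seat the resulting 6 units around the table: (5)! circular arrangements.
So 2 × (5)! = 2 × 120 = 240.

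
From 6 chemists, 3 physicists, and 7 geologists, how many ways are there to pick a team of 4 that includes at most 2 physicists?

Split by how many physicists are chosen (0 through 2).
Sum: C(3,0)·C(13,4) + C(3,1)·C(13,3) + C(3,2)·C(13,2) = 715 + 858 + 234 = 1807.

1807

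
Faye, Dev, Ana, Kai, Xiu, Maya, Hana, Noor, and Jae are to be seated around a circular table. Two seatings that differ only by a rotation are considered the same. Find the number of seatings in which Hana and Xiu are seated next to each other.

Treat {Hana, Xiu} as one unit (2 internal orders) and seat the resulting 8 units around the table: (7)! circular arrangements.
So 2 × (7)! = 2 × 5040 = 10080.

10080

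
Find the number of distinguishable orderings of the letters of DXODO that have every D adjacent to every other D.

Treat the 2 copies of D as a single block. The multiset to arrange is then {DD, O, O, X}, 4 items in all.
That gives (4)!/(2!) = 12 arrangements.

12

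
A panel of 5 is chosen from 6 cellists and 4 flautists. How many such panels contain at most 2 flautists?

Split by how many flautists are chosen (0 through 2).
Sum: C(4,0)·C(6,5) + C(4,1)·C(6,4) + C(4,2)·C(6,3) = 6 + 60 + 120 = 186.

186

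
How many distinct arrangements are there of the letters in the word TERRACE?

1260

The 7 letters of TERRACE have repeats: E appearing twice and R appearing twice.
Dividing 7! = 5040 by 2!·2! = 4 for the repeated letters gives 1260.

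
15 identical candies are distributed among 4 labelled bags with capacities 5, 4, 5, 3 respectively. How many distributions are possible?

Without the upper bounds there are C(18,3) = 816 ways to split 15 among 4 bags.
Subtract solutions that violate a single cap (substitute x_i' = x_i − (cap_i+1)): x_1 ≥ 6 gives C(12,3) = 220; x_2 ≥ 5 gives C(13,3) = 286; x_3 ≥ 6 gives C(12,3) = 220; x_4 ≥ 4 gives C(14,3) = 364. Together 1090.
Add back pairs where two caps are both exceeded: 35 + 20 + 56 + 35 + 84 + 56 = 286.
Subtract triples: 0 + 1 + 0 + 1 = 2.
By inclusion–exclusion the count is 816 − 1090 + 286 − 2 = 10.

10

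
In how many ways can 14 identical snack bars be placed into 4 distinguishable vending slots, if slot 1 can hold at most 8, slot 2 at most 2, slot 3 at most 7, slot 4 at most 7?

By stars and bars, unrestricted non-negative solutions to x_1+…+x_4 = 14 number C(14+3,3) = 680.
Subtract solutions that violate a single cap (substitute x_i' = x_i − (cap_i+1)): x_1 ≥ 9 gives C(8,3) = 56; x_2 ≥ 3 gives C(14,3) = 364; x_3 ≥ 8 gives C(9,3) = 84; x_4 ≥ 8 gives C(9,3) = 84. Together 588.
Add back pairs where two caps are both exceeded: 10 + 0 + 0 + 20 + 20 + 0 = 50.
By inclusion–exclusion the count is 680 − 588 + 50 = 142.

142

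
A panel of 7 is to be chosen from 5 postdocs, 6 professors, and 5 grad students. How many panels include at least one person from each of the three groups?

Unrestricted: C(16,7) = 11440 ways to pick any 7 of the 16.
Selections missing a whole group: no postdocs → C(11,7) = 330; no professors → C(10,7) = 120; no grad students → C(11,7) = 330.
Add back selections omitting two groups (i.e. drawn from a single group): C(5,7) + C(6,7) + C(5,7) = 0.
By inclusion–exclusion: 11440 − 780 + 0 = 10660.

10660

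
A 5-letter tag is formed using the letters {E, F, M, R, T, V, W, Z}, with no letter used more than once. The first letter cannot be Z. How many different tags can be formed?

5880

The first letter has 8−1 = 7 choices (anything except Z).
The remaining 4 letters are filled from the other 7 symbols without repetition: 7 × 6 × 5 × 4 = 840.
Total: 7 × 840 = 5880.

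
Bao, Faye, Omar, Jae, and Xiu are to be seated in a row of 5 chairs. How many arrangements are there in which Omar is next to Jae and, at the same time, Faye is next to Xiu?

24

Treat {Omar,Jae} as one block (2 orders) and {Faye,Xiu} as another (2 orders).
That leaves 3 units to arrange: 2 × 2 × 3! = 4 × 6 = 24.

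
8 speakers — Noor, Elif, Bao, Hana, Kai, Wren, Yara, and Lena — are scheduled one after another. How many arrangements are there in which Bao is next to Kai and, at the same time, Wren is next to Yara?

2880

Treat {Bao,Kai} as one block (2 orders) and {Wren,Yara} as another (2 orders).
That leaves 6 units to arrange: 2 × 2 × 6! = 4 × 720 = 2880.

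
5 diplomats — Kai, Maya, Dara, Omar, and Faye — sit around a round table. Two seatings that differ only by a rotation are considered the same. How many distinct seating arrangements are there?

Fix one person's seat to break rotational symmetry; the remaining 4 people can be arranged in (4)! = 24 ways.

24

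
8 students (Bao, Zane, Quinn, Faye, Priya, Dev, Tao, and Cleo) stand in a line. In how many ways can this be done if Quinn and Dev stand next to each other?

Treat {Quinn, Dev} as a single unit. There are 7 units to order, and the pair itself can be ordered 2 ways.
That gives 2 × 7! = 2 × 5040 = 10080.

10080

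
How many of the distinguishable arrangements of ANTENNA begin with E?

60

Fix E in the first position and arrange the remaining 6 letters.
Those 6 letters have A appearing twice and N appearing 3 times, giving (6)!/(3!·2!) = 60.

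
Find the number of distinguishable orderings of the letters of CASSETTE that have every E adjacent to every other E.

1260

Treat the 2 copies of E as a single block. The multiset to arrange is then {EE, A, C, S, S, T, T}, 7 items in all.
That gives (7)!/(2!·2!) = 1260 arrangements.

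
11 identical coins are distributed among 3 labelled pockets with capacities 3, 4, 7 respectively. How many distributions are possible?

10

Without the upper bounds there are C(13,2) = 78 ways to split 11 among 3 pockets.
Subtract solutions that violate a single cap (substitute x_i' = x_i − (cap_i+1)): x_1 ≥ 4 gives C(9,2) = 36; x_2 ≥ 5 gives C(8,2) = 28; x_3 ≥ 8 gives C(5,2) = 10. Together 74.
Add back pairs where two caps are both exceeded: 6 + 0 + 0 = 6.
By inclusion–exclusion the count is 78 − 74 + 6 = 10.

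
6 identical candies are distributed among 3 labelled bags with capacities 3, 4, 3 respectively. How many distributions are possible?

13

Without the upper bounds there are C(8,2) = 28 ways to split 6 among 3 bags.
Subtract solutions that violate a single cap (substitute x_i' = x_i − (cap_i+1)): x_1 ≥ 4 gives C(4,2) = 6; x_2 ≥ 5 gives C(3,2) = 3; x_3 ≥ 4 gives C(4,2) = 6. Together 15.
No two caps can be exceeded simultaneously, so the pair terms are all 0.
By inclusion–exclusion the count is 28 − 15 + 0 = 13.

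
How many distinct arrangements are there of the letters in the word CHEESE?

120

CHEESE has 6 letters with E appearing 3 times.
So there are 6! / (3!) = 120 distinguishable arrangements.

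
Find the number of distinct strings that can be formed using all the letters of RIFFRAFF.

840

RIFFRAFF has 8 letters with F appearing 4 times and R appearing twice.
Dividing 8! = 40320 by 4!·2! = 48 for the repeated letters gives 840.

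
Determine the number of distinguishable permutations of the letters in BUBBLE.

120

BUBBLE has 6 letters with B appearing 3 times.
So there are 6! / (3!) = 120 distinguishable arrangements.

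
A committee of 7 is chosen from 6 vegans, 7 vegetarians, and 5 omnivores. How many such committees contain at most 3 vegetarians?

Split by how many vegetarians are chosen (0 through 3).
Sum: C(7,0)·C(11,7) + C(7,1)·C(11,6) + C(7,2)·C(11,5) + C(7,3)·C(11,4) = 330 + 3234 + 9702 + 11550 = 24816.

24816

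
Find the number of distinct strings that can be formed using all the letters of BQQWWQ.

BQQWWQ has 6 letters with Q appearing 3 times and W appearing twice.
Dividing 6! = 720 by 3!·2! = 12 for the repeated letters gives 60.

60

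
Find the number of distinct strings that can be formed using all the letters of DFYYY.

DFYYY has 5 letters with Y appearing 3 times.
So there are 5! / (3!) = 20 distinguishable arrangements.

20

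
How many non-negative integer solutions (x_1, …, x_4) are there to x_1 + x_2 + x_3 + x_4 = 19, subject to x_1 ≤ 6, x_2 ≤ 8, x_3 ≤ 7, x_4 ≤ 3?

52

By stars and bars, unrestricted non-negative solutions to x_1+…+x_4 = 19 number C(19+3,3) = 1540.
Subtract solutions that violate a single cap (substitute x_i' = x_i − (cap_i+1)): x_1 ≥ 7 gives C(15,3) = 455; x_2 ≥ 9 gives C(13,3) = 286; x_3 ≥ 8 gives C(14,3) = 364; x_4 ≥ 4 gives C(18,3) = 816. Together 1921.
Add back pairs where two caps are both exceeded: 20 + 35 + 165 + 10 + 84 + 120 = 434.
Subtract triples: 0 + 0 + 1 + 0 = 1.
By inclusion–exclusion the count is 1540 − 1921 + 434 − 1 = 52.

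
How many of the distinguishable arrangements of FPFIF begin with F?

12

Fix F in the first position and arrange the remaining 4 letters.
Those 4 letters have F appearing twice, giving (4)!/(2!) = 12.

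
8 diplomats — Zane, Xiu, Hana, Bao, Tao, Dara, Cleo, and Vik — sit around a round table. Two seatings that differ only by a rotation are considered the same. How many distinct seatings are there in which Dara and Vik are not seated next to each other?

Without the restriction there are (7)! = 5040 seatings.
Seatings with Dara beside Vik: treat them as a block with 2 internal orders, giving 2 × (6)! = 1440.
Subtracting, 5040 − 1440 = 3600.

3600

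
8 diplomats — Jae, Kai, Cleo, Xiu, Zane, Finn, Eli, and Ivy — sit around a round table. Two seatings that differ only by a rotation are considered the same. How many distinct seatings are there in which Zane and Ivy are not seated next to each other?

All circular seatings of 8 people number (7)! = 5040.
Seatings with Zane beside Ivy: treat them as a block with 2 internal orders, giving 2 × (6)! = 1440.
Subtracting, 5040 − 1440 = 3600.

3600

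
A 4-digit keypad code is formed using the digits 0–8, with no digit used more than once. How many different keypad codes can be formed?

Choose and order 4 of the 9 symbols: the first digit has 9 options, the next 8, then 7, 6.
9 × 8 × 7 × 6 = 3024.

3024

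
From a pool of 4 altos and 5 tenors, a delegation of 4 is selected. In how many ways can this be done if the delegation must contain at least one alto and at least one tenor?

Total 4-person selections from all 9: C(9,4) = 126.
Subtract selections that omit an entire group: no altos → C(5,4) = 5; no tenors → C(4,4) = 1.
Both groups omitted at once is impossible, so 126 − 6 = 120.

120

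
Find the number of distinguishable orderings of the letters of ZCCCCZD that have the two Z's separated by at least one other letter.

Total arrangements of ZCCCCZD: 7!/(4!·2!) = 105.
Arrangements with the Z's together: treat ZZ as one letter, giving (6)!/(4!) = 30.
Subtracting, 105 − 30 = 75 arrangements keep the Z's apart.

75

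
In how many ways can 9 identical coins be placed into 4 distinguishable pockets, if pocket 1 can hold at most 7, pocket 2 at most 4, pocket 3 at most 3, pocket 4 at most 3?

By stars and bars, unrestricted non-negative solutions to x_1+…+x_4 = 9 number C(9+3,3) = 220.
Subtract solutions that violate a single cap (substitute x_i' = x_i − (cap_i+1)): x_1 ≥ 8 gives C(4,3) = 4; x_2 ≥ 5 gives C(7,3) = 35; x_3 ≥ 4 gives C(8,3) = 56; x_4 ≥ 4 gives C(8,3) = 56. Together 151.
Add back pairs where two caps are both exceeded: 0 + 0 + 0 + 1 + 1 + 4 = 6.
By inclusion–exclusion the count is 220 − 151 + 6 = 75.

75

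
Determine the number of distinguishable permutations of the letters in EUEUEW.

60

Letter multiplicities in EUEUEW: E×3, U×2, W×1.
Dividing 6! = 720 by 3!·2! = 12 for the repeated letters gives 60.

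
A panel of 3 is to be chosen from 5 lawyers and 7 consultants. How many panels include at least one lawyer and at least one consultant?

With no constraint there are C(12,3) = 220 possible selections.
Selections missing a whole group: no lawyers → C(7,3) = 35; no consultants → C(5,3) = 10.
Both groups omitted at once is impossible, so 220 − 45 = 175.

175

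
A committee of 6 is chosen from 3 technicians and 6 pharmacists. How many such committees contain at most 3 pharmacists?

Split by how many pharmacists are chosen (0 through 3).
Sum: C(6,0)·C(3,6) + C(6,1)·C(3,5) + C(6,2)·C(3,4) + C(6,3)·C(3,3) = 0 + 0 + 0 + 20 = 20.

20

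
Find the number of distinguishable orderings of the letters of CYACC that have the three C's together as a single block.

6

Treat the 3 copies of C as a single block. The multiset to arrange is then {CCC, A, Y}, 3 items in all.
All 3 items are distinct, so there are (3)! = 6 arrangements.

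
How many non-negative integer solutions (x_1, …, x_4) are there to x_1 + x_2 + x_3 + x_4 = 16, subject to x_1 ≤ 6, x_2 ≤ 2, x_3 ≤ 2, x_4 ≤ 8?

Without the upper bounds there are C(19,3) = 969 ways to split 16 among 4 variables.
Subtract solutions that violate a single cap (substitute x_i' = x_i − (cap_i+1)): x_1 ≥ 7 gives C(12,3) = 220; x_2 ≥ 3 gives C(16,3) = 560; x_3 ≥ 3 gives C(16,3) = 560; x_4 ≥ 9 gives C(10,3) = 120. Together 1460.
Add back pairs where two caps are both exceeded: 84 + 84 + 1 + 286 + 35 + 35 = 525.
Subtract triples: 20 + 0 + 0 + 4 = 24.
By inclusion–exclusion the count is 969 − 1460 + 525 − 24 = 10.

10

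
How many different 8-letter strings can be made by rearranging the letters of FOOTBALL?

10080

FOOTBALL has 8 letters with L appearing twice and O appearing twice.
The number of distinct arrangements is 8!/(2!·2!) = 40320/4 = 10080.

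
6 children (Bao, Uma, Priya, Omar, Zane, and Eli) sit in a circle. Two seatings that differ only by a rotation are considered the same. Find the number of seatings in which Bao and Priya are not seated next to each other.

72

Without the restriction there are (5)! = 120 seatings.
Seatings with Bao beside Priya: treat them as a block with 2 internal orders, giving 2 × (4)! = 48.
Subtracting, 120 − 48 = 72.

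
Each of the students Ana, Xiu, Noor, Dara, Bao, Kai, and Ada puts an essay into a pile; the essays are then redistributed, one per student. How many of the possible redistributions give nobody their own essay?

1854

This is the derangement count D_7: permutations of 7 items with no fixed point.
By inclusion–exclusion this is Σ_{j=0}^{7} (−1)^j C(7,j)·(7−j)!.
Computing: 5040 − 5040 + 2520 − 840 + 210 − 42 + 7 − 1 = 1854.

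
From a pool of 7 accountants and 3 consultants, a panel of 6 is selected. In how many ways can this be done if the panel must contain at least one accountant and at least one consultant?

203

With no constraint there are C(10,6) = 210 possible selections.
Subtract selections that omit an entire group: no accountants → C(3,6) = 0; no consultants → C(7,6) = 7.
Both groups omitted at once is impossible, so 210 − 7 = 203.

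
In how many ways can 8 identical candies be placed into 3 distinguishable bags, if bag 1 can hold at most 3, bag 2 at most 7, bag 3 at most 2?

Ignoring the caps, the number of non-negative solutions to x_1+…+x_3 = 8 is C(10,2) = 45.
Subtract solutions that violate a single cap (substitute x_i' = x_i − (cap_i+1)): x_1 ≥ 4 gives C(6,2) = 15; x_2 ≥ 8 gives C(2,2) = 1; x_3 ≥ 3 gives C(7,2) = 21. Together 37.
Add back pairs where two caps are both exceeded: 0 + 3 + 0 = 3.
By inclusion–exclusion the count is 45 − 37 + 3 = 11.

11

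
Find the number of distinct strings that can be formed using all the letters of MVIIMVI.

Letter multiplicities in MVIIMVI: I×3, M×2, V×2.
Dividing 7! = 5040 by 3!·2!·2! = 24 for the repeated letters gives 210.

210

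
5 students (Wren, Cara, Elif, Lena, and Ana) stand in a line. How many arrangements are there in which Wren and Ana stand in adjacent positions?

Glue Wren and Ana into one block (2 internal orders), leaving 4 units to arrange in a row.
So the count is 2·(4)! = 48.

48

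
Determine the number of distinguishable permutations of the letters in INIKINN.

INIKINN has 7 letters with I appearing 3 times and N appearing 3 times.
Dividing 7! = 5040 by 3!·3! = 36 for the repeated letters gives 140.

140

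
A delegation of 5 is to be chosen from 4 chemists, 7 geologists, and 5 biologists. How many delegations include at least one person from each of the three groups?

3010

Unrestricted: C(16,5) = 4368 ways to pick any 5 of the 16.
Selections missing a whole group: no chemists → C(12,5) = 792; no geologists → C(9,5) = 126; no biologists → C(11,5) = 462.
Add back selections omitting two groups (i.e. drawn from a single group): C(4,5) + C(7,5) + C(5,5) = 22.
By inclusion–exclusion: 4368 − 1380 + 22 = 3010.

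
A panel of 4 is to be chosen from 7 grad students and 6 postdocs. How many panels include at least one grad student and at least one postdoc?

Total 4-person selections from all 13: C(13,4) = 715.
Selections missing a whole group: no grad students → C(6,4) = 15; no postdocs → C(7,4) = 35.
Both groups omitted at once is impossible, so 715 − 50 = 665.

665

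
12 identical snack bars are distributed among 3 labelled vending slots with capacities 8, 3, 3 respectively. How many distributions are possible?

6

Without the upper bounds there are C(14,2) = 91 ways to split 12 among 3 vending slots.
Subtract solutions that violate a single cap (substitute x_i' = x_i − (cap_i+1)): x_1 ≥ 9 gives C(5,2) = 10; x_2 ≥ 4 gives C(10,2) = 45; x_3 ≥ 4 gives C(10,2) = 45. Together 100.
Add back pairs where two caps are both exceeded: 0 + 0 + 15 = 15.
By inclusion–exclusion the count is 91 − 100 + 15 = 6.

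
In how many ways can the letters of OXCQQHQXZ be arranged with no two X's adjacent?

Total arrangements of OXCQQHQXZ: 9!/(3!·2!) = 30240.
Arrangements with the X's together: treat XX as one letter, giving (8)!/(3!) = 6720.
Hence 30240 − 6720 = 23520.

23520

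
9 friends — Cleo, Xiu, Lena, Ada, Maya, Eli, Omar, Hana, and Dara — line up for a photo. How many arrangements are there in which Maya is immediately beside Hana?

Glue Maya and Hana into one block (2 internal orders), leaving 8 units to arrange in a row.
So the count is 2·(8)! = 80640.

80640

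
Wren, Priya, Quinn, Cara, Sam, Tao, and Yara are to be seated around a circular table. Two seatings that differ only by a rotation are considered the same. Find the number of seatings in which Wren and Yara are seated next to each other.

Glue Wren and Yara into a block (2 internal orders). Seating 6 units around a circle gives (5)! arrangements.
So 2 × (5)! = 2 × 120 = 240.

240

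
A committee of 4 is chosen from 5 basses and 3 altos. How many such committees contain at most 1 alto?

35

Split by how many altos are chosen (0 through 1).
Sum: C(3,0)·C(5,4) + C(3,1)·C(5,3) = 5 + 30 = 35.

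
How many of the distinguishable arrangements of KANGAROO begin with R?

1260

Fix R in the first position and arrange the remaining 7 letters.
Those 7 letters have A appearing twice and O appearing twice, giving (7)!/(2!·2!) = 1260.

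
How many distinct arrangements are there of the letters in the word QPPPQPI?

105

QPPPQPI has 7 letters with P appearing 4 times and Q appearing twice.
The number of distinct arrangements is 7!/(4!·2!) = 5040/48 = 105.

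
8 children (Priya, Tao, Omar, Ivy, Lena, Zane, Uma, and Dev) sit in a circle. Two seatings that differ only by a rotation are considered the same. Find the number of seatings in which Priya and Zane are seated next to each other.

1440

Treat {Priya, Zane} as one unit (2 internal orders) and seat the resulting 7 units around the table: (6)! circular arrangements.
So 2 × (6)! = 2 × 720 = 1440.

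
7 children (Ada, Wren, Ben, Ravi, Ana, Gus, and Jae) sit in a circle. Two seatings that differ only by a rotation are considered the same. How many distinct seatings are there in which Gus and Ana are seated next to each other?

Treat {Gus, Ana} as one unit (2 internal orders) and seat the resulting 6 units around the table: (5)! circular arrangements.
So 2 × (5)! = 2 × 120 = 240.

240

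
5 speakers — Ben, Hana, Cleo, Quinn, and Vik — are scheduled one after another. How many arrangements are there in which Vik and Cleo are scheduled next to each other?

48

Glue Vik and Cleo into one block (2 internal orders), leaving 4 units to arrange in a row.
That gives 2 × 4! = 2 × 24 = 48.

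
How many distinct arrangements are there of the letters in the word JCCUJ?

30

The 5 letters of JCCUJ have repeats: C appearing twice and J appearing twice.
So there are 5! / (2!·2!) = 30 distinguishable arrangements.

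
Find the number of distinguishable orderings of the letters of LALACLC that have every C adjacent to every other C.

60

Treat the 2 copies of C as a single block. The multiset to arrange is then {CC, A, A, L, L, L}, 6 items in all.
That gives (6)!/(3!·2!) = 60 arrangements.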